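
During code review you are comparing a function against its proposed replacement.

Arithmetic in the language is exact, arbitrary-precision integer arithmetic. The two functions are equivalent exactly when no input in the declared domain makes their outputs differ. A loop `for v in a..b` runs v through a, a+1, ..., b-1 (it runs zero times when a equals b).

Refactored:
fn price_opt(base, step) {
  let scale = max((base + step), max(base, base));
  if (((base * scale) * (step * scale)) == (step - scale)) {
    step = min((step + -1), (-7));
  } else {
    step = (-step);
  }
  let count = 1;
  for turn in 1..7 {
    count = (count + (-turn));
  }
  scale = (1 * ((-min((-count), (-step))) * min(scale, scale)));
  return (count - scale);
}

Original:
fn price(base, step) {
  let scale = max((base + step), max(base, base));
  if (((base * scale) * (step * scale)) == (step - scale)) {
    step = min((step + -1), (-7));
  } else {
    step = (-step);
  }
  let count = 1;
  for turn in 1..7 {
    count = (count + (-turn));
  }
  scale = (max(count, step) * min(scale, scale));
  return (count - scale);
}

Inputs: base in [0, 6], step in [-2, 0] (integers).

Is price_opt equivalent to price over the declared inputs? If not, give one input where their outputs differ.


Side by side, the visible changes include: min/max/abs usage differs, constant usage differs, arithmetic usage differs.
As a probe, take base=1, step=-1: price runs scale=1, then (((base * scale) * (step * scale)) == (step - scale)) is false, then step=1, then count=1, then (turn=1), then count=0, then (turn=2), then count=-2, then (turn=3), then count=-5, then (turn=4), then count=-9, then (turn=5), then count=-14, then (turn=6), then count=-20, then scale=1, then returns -21; price_opt runs scale=1, then (((base * scale) * (step * scale)) == (step - scale)) is false, then step=1, then count=1, then (turn=1), then count=0, then (turn=2), then count=-2, then (turn=3), then count=-5, then (turn=4), then count=-9, then (turn=5), then count=-14, then (turn=6), then count=-20, then scale=1, then returns -21; both end at -21.
Every one of the 21 inputs gives matching results.
verdict: equivalent


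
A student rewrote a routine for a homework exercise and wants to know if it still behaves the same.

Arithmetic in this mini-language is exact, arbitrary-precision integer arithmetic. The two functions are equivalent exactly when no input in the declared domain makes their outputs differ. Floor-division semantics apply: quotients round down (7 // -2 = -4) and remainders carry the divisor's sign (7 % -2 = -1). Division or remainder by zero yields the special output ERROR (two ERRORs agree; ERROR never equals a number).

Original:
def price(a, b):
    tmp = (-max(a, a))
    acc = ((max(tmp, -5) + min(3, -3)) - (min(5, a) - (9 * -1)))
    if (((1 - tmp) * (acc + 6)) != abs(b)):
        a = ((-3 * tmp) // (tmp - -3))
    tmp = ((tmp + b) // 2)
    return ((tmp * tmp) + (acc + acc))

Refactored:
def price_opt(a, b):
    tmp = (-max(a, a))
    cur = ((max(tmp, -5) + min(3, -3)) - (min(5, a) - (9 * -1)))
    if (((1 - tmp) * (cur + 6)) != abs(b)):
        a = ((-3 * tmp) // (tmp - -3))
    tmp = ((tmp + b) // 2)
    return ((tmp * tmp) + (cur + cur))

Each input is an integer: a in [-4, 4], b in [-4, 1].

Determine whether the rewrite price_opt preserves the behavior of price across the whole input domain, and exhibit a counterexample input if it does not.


This is a faithful refactor — local variable names differ, but the computed results match everywhere.
Tracing a=3, b=-3: price: tmp=-3, then acc=-18, then (((1 - tmp) * (acc + 6)) != abs(b)) is true, then a zero divisor aborts: ERROR | price_opt: tmp=-3, then cur=-18, then (((1 - tmp) * (cur + 6)) != abs(b)) is true, then a zero divisor aborts: ERROR — matching result ERROR.
An exhaustive pass over the 54 declared inputs shows identical outputs.
verdict: equivalent


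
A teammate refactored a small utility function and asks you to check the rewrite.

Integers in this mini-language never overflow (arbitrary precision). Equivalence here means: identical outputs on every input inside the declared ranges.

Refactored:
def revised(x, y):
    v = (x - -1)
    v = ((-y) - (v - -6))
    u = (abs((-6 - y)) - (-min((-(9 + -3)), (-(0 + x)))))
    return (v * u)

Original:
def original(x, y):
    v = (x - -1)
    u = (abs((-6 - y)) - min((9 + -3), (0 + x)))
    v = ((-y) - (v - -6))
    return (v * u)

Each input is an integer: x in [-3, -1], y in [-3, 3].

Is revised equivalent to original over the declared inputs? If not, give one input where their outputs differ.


The rewrite breaks on x=-3, y=-3, where the results are -6 and 3.
original: v = -2; u = 6; v = -1; return -6
revised: v = -2; v = -1; u = -3; return 3
verdict: not equivalent; witness: x=-3, y=-3


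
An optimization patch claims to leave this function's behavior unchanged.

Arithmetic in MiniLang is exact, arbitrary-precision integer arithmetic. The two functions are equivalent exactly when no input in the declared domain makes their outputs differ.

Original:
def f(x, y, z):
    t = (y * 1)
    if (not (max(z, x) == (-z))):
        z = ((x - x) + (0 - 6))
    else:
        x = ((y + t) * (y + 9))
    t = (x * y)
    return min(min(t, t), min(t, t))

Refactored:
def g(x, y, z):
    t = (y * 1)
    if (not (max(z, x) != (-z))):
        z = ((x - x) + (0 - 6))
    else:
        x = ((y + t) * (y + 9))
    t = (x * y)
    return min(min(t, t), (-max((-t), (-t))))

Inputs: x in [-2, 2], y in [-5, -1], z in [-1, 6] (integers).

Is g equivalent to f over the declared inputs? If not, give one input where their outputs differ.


At x=-2, y=-5, z=-1: f gives 10, g gives 200.
verdict: not equivalent; witness: x=-2, y=-5, z=-1


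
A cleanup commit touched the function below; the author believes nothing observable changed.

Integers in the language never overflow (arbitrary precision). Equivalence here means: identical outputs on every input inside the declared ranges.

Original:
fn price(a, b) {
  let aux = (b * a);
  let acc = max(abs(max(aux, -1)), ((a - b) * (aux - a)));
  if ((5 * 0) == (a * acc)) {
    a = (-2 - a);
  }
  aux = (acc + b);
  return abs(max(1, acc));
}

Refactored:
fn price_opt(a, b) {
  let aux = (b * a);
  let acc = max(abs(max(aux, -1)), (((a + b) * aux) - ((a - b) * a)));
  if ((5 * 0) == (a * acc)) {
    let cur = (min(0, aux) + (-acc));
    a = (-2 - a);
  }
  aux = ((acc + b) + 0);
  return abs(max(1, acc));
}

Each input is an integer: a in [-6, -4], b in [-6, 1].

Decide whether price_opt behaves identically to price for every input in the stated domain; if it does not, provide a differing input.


Try a=-5, b=-6.
price: aux becomes 30; next acc becomes 35; next ((5 * 0) == (a * acc)) evaluates to false; next aux becomes 29; next final value 35
price_opt: aux becomes 30; next acc becomes 30; next ((5 * 0) == (a * acc)) evaluates to false; next aux becomes 24; next final value 30
35 and 30 differ, so these are not the same function on this domain.
verdict: not equivalent; witness: a=-5, b=-6


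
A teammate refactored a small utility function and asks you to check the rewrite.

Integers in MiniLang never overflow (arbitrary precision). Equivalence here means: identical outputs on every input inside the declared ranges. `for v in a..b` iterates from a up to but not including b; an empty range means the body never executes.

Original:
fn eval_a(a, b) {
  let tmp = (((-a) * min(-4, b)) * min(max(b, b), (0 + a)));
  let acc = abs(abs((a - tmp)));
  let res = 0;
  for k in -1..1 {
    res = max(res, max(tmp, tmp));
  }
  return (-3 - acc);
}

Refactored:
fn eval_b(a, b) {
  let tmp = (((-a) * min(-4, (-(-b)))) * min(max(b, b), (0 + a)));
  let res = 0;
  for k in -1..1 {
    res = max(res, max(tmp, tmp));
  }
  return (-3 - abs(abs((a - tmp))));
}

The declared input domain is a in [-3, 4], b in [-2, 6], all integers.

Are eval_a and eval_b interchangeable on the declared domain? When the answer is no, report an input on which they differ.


The two are interchangeable: statement counts differ; local variable names differ, and every declared input agrees.
One worked example (a=3, b=0) — eval_a: tmp = 0; acc = 3; res = 0; [k=-1]; res = 0; [k=0]; res = 0; return -6; eval_b: tmp = 0; res = 0; [k=-1]; res = 0; [k=0]; res = 0; return -6; agreement on -6.
Checked all 72 inputs in the declared domain: the outputs agree on every one.
verdict: equivalent


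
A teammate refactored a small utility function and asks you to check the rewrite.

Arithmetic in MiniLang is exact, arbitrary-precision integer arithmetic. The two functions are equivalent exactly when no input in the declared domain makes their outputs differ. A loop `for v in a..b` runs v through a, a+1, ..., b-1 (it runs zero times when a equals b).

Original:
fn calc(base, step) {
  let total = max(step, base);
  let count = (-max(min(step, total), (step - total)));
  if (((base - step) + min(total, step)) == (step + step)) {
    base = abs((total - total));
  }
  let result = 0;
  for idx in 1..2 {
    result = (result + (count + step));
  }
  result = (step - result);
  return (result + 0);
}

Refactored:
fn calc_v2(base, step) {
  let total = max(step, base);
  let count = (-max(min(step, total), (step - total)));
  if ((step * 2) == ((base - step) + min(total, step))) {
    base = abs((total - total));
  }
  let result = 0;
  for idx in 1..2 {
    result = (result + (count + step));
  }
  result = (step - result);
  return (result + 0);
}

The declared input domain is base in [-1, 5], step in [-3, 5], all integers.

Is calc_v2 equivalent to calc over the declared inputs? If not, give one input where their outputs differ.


The two are interchangeable: constant usage differs, plus arithmetic usage differs, and every declared input agrees.
Spot check at base=5, step=4 — calc: total = 5; count = -4; (((base - step) + min(total, step)) == (step + step)) -> false; result = 0; [idx=1]; result = 0; result = 4; return 4. calc_v2: total = 5; count = -4; ((step * 2) == ((base - step) + min(total, step))) -> false; result = 0; [idx=1]; result = 0; result = 4; return 4. Both give 4.
An exhaustive pass over the 63 declared inputs shows identical outputs.
verdict: equivalent


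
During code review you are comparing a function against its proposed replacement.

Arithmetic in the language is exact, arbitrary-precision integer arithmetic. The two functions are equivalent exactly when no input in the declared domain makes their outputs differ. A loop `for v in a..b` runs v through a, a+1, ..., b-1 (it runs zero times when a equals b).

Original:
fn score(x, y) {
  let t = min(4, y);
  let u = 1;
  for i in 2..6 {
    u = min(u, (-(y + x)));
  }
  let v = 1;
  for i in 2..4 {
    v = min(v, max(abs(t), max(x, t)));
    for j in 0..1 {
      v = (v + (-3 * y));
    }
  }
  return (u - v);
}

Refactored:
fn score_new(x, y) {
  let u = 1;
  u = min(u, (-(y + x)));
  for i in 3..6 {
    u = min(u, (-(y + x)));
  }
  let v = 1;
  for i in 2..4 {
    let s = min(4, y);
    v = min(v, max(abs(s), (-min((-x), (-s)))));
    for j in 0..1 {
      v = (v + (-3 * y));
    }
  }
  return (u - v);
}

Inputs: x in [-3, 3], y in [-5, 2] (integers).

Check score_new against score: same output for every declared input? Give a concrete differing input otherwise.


This is a faithful refactor — arithmetic usage differs; also loop structure differs; also statement counts differ; also min/max/abs usage differs; also local variable names differ, but the computed results match everywhere.
Spot check at x=-3, y=-4 — score: t=-4, then u=1, then (i=2), then u=1, then (i=3), then u=1, then (i=4), then u=1, then (i=5), then u=1, then v=1, then (i=2), then v=1, then (j=0), then v=13, then (i=3), then v=4, then (j=0), then v=16, then returns -15. score_new: u=1, then u=1, then (i=3), then u=1, then (i=4), then u=1, then (i=5), then u=1, then v=1, then (i=2), then s=-4, then v=1, then (j=0), then v=13, then (i=3), then s=-4, then v=4, then (j=0), then v=16, then returns -15. Both give -15.
Every one of the 56 inputs gives matching results.
verdict: equivalent


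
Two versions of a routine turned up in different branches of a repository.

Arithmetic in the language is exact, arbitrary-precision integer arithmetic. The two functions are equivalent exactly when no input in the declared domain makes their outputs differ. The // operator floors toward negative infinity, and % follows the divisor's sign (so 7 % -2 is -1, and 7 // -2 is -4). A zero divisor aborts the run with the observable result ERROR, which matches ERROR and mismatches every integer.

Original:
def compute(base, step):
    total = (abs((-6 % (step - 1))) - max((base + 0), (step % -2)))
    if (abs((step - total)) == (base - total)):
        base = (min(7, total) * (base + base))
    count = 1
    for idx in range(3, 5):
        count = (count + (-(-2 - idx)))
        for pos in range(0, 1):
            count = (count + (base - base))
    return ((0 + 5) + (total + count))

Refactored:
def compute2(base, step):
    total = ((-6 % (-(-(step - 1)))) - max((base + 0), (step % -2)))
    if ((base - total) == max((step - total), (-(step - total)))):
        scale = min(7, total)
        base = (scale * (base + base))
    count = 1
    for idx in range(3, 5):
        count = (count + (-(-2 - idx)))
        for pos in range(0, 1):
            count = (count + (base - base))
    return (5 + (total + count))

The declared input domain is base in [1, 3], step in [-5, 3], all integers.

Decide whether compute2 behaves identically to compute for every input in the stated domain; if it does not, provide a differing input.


The rewrite breaks on base=1, step=-4, where the results are 17 and 15.
compute: total = 0; (abs((step - total)) == (base - total)) -> false; count = 1; [idx=3]; count = 6; [pos=0]; count = 6; [idx=4]; count = 12; [pos=0]; count = 12; return 17
compute2: total = -2; ((base - total) == max((step - total), (-(step - total)))) -> false; count = 1; [idx=3]; count = 6; [pos=0]; count = 6; [idx=4]; count = 12; [pos=0]; count = 12; return 15
verdict: not equivalent; witness: base=1, step=-4


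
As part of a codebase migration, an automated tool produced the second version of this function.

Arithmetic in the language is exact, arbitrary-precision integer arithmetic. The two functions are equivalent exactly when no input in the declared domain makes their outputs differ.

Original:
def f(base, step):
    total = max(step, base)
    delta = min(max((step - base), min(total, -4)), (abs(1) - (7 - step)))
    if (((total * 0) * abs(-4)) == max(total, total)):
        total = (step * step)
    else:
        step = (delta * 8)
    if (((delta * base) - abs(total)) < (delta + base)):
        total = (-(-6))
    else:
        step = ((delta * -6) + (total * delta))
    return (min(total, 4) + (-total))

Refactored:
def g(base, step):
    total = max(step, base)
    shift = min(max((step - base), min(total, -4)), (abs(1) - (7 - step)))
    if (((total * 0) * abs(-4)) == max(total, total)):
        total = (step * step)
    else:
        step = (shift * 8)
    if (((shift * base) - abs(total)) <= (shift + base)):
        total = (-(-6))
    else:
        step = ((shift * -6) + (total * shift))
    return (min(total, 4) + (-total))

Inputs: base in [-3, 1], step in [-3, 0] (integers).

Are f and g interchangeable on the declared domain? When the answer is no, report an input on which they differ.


The rewrite breaks on base=0, step=-3, where the results are -5 and -2.
f: total = 0; delta = -9; (((total * 0) * abs(-4)) == max(total, total)) -> true; total = 9; (((delta * base) - abs(total)) < (delta + base)) -> false; step = -27; return -5
g: total = 0; shift = -9; (((total * 0) * abs(-4)) == max(total, total)) -> true; total = 9; (((shift * base) - abs(total)) <= (shift + base)) -> true; total = 6; return -2
verdict: not equivalent; witness: base=0, step=-3


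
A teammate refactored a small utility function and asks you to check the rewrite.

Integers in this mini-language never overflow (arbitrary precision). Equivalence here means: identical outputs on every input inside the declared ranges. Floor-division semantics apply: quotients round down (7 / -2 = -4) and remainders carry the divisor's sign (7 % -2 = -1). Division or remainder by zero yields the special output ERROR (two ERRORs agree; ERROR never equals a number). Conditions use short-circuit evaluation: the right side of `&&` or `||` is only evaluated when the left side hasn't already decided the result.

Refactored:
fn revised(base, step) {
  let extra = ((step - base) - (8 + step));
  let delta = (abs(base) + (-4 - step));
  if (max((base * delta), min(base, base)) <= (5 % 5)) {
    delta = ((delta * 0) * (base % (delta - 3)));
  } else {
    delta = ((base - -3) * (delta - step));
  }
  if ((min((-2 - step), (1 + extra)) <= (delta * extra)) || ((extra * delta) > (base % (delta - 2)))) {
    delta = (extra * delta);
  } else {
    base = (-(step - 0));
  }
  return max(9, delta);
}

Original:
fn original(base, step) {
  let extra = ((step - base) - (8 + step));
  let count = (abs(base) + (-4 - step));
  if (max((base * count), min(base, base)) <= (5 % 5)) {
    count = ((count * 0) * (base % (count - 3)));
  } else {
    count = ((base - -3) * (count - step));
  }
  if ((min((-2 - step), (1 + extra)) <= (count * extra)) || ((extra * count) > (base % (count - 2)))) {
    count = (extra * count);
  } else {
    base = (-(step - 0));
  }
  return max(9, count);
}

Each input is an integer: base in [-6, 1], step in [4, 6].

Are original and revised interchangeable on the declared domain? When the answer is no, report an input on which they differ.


The two are interchangeable: local variable names differ, and every declared input agrees.
As a probe, take base=-3, step=5: original runs extra = -5; count = -6; (max((base * count), min(base, base)) <= (5 % 5)) -> false; count = 0; ((min((-2 - step), (1 + extra)) <= (count * extra)) || ((extra * count) > (base % (count - 2)))) -> true; count = 0; return 9; revised runs extra = -5; delta = -6; (max((base * delta), min(base, base)) <= (5 % 5)) -> false; delta = 0; ((min((-2 - step), (1 + extra)) <= (delta * extra)) || ((extra * delta) > (base % (delta - 2)))) -> true; delta = 0; return 9; both end at 9.
Checked all 24 inputs in the declared domain: the outputs agree on every one.
verdict: equivalent


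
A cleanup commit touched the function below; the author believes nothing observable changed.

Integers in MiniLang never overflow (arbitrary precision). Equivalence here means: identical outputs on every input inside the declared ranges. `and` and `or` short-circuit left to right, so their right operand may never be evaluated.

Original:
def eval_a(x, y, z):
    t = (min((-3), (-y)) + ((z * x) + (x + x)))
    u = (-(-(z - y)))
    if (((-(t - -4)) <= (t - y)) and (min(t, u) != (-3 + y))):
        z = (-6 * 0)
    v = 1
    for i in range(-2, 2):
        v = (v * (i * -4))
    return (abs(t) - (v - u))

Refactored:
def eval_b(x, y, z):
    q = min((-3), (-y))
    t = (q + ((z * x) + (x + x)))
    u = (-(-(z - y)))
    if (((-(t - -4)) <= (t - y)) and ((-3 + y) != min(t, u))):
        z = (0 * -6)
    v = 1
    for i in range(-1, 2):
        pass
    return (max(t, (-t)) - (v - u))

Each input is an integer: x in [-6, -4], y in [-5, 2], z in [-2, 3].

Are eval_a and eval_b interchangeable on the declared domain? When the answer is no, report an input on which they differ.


At x=-6, y=-5, z=-2: eval_a gives 6, eval_b gives 5.
verdict: not equivalent; witness: x=-6, y=-5, z=-2


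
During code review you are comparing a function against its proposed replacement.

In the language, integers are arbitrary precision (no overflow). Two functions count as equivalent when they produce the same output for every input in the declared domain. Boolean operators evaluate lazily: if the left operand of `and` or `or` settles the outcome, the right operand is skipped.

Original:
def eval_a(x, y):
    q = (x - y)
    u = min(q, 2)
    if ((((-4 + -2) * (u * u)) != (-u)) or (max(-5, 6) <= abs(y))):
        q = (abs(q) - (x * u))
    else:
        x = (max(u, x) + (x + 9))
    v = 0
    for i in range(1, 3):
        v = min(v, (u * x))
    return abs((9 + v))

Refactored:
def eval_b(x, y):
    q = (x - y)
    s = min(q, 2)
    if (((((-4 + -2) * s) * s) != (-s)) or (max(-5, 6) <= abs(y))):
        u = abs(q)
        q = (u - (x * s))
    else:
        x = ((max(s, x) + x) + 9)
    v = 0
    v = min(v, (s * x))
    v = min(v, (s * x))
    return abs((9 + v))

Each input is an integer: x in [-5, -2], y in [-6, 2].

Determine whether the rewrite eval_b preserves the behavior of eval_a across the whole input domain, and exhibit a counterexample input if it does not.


Changes here: arithmetic usage differs; and loop structure differs; and statement counts differ; and min/max/abs usage differs; and local variable names differ; the full 36-point sweep finds no disagreement.
verdict: equivalent


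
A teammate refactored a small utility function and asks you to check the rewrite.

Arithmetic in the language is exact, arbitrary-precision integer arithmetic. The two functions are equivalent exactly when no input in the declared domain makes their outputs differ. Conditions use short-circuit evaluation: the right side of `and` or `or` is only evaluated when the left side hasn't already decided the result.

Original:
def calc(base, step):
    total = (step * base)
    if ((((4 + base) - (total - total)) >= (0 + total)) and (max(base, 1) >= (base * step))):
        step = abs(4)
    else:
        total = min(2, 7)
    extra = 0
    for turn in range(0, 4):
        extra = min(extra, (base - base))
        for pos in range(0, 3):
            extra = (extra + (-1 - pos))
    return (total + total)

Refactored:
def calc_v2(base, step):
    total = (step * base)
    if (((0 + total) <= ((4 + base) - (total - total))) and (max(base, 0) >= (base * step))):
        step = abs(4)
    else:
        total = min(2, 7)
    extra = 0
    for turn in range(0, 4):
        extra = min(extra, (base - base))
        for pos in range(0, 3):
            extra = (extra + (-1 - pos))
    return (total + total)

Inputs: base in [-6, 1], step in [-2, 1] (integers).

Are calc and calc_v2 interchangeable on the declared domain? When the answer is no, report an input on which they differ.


On input base=-1, step=-1, calc returns 2 while calc_v2 returns 4.
verdict: not equivalent; witness: base=-1, step=-1


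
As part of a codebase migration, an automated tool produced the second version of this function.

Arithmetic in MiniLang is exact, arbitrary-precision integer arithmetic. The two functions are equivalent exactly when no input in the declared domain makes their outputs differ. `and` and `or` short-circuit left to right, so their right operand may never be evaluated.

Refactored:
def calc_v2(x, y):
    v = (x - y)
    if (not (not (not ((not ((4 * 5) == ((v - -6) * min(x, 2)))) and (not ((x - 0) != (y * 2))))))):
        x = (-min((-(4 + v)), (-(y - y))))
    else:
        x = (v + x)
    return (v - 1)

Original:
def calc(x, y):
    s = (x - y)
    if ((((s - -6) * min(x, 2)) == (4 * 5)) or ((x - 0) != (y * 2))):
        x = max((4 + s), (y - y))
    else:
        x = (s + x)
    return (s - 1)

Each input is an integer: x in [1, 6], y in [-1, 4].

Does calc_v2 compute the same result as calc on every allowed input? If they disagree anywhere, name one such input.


Side by side, the visible changes include: local variable names differ, and boolean connective usage differs, and min/max/abs usage differs.
Tracing x=2, y=3: calc: s=-1, then ((((s - -6) * min(x, 2)) == (4 * 5)) or ((x - 0) != (y * 2))) is true, then x=3, then returns -2 | calc_v2: v=-1, then (not (not (not ((not ((4 * 5) == ((v - -6) * min(x, 2)))) and (not ((x - 0) != (y * 2))))))) is true, then x=3, then returns -2 — matching result -2.
An exhaustive pass over the 36 declared inputs shows identical outputs.
verdict: equivalent


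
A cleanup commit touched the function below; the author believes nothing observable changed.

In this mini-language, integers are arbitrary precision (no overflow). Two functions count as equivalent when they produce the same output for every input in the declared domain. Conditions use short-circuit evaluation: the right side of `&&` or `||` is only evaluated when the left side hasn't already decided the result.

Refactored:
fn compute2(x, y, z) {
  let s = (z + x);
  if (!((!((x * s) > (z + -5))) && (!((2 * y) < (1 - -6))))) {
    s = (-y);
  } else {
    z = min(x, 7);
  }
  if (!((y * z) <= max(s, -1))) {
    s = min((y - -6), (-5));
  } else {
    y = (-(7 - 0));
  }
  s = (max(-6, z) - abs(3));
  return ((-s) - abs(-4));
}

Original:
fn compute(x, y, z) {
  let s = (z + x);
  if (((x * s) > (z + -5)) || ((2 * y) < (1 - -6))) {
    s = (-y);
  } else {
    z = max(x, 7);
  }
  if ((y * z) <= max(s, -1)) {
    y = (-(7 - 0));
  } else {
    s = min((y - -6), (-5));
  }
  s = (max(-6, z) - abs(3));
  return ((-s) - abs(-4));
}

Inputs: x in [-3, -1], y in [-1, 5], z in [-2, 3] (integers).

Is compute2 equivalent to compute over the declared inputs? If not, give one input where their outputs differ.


Consider the input x=-2, y=4, z=3.
compute: s = 1; (((x * s) > (z + -5)) || ((2 * y) < (1 - -6))) -> false; z = 7; ((y * z) <= max(s, -1)) -> false; s = -5; s = 4; return -8
compute2: s = 1; (!((!((x * s) > (z + -5))) && (!((2 * y) < (1 - -6))))) -> false; z = -2; (!((y * z) <= max(s, -1))) -> false; y = -7; s = -5; return 1
-8 and 1 differ, so these are not the same function on this domain.
verdict: not equivalent; witness: x=-2, y=4, z=3


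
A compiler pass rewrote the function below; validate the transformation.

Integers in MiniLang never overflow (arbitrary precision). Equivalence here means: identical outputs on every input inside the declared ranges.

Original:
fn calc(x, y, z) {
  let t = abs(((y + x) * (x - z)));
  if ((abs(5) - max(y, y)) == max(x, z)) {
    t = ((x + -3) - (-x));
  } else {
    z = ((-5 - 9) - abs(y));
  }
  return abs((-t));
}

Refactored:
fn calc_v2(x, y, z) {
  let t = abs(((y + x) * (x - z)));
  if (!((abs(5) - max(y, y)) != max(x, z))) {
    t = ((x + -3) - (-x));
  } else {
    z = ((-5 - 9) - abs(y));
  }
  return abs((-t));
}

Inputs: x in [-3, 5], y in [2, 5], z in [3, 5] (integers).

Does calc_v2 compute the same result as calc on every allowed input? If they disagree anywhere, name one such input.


The two are interchangeable: boolean connective usage differs, comparison usage differs, and every declared input agrees.
Tracing x=-1, y=4, z=4: calc: t=15, then ((abs(5) - max(y, y)) == max(x, z)) is false, then z=-18, then returns 15 | calc_v2: t=15, then (!((abs(5) - max(y, y)) != max(x, z))) is false, then z=-18, then returns 15 — matching result 15.
Checked all 108 inputs in the declared domain: the outputs agree on every one.
verdict: equivalent


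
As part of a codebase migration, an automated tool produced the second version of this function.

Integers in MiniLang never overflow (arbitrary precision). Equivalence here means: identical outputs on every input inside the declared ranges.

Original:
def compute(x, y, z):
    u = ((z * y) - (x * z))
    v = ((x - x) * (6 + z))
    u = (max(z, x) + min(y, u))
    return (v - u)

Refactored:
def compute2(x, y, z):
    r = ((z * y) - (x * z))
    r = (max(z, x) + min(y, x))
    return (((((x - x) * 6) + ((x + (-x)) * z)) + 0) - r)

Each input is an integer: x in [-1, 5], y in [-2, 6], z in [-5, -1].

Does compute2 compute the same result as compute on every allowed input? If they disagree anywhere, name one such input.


The rewrite breaks on x=-1, y=0, z=-5, where the results are 6 and 2.
compute: u becomes -5; next v becomes 0; next u becomes -6; next final value 6
compute2: r becomes -5; next r becomes -2; next final value 2
verdict: not equivalent; witness: x=-1, y=0, z=-5


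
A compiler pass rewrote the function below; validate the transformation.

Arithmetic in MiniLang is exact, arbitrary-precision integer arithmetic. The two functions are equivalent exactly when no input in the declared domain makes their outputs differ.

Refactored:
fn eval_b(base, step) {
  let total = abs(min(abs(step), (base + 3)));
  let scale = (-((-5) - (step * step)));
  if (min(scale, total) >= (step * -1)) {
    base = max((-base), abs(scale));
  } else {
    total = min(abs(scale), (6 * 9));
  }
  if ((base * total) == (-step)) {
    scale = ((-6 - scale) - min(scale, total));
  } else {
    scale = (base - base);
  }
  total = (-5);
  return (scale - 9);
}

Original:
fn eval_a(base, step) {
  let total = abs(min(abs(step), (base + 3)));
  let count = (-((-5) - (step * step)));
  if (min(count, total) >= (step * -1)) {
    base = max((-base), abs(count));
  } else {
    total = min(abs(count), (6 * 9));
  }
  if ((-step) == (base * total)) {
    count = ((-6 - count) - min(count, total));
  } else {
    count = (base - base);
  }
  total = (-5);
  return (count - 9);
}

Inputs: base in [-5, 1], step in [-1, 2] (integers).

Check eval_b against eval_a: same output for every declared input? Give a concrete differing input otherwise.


Differences: local variable names differ — yet all 28 inputs agree.
verdict: equivalent


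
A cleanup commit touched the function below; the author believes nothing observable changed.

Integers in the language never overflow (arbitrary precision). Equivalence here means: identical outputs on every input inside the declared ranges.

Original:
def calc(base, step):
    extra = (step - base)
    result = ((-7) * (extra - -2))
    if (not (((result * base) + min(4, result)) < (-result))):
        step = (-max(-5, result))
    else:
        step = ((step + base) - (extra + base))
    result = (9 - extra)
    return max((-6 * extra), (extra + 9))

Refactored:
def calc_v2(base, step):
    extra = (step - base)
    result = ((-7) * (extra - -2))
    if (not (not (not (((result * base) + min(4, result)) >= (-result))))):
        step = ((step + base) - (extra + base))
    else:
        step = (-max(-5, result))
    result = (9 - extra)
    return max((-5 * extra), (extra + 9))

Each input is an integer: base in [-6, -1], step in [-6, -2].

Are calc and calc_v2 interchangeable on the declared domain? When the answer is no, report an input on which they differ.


At base=-4, step=-6: calc gives 12, calc_v2 gives 10.
verdict: not equivalent; witness: base=-4, step=-6


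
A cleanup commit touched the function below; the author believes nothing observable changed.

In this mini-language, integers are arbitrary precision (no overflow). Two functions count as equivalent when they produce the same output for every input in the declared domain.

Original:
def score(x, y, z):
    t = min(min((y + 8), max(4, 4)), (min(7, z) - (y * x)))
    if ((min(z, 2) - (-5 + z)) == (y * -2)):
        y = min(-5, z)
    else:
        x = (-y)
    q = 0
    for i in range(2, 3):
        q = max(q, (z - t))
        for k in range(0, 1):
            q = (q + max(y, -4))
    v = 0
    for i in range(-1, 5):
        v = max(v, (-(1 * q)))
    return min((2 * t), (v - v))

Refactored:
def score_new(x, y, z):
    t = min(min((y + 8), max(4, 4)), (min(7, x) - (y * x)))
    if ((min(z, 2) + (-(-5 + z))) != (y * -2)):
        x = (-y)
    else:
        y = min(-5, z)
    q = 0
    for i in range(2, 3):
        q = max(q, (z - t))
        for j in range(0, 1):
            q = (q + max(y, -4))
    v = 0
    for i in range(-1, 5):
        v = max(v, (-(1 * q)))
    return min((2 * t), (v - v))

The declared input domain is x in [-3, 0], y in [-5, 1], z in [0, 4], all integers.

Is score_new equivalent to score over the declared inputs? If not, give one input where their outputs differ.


Try x=-3, y=-5, z=0.
score: t = -15; ((min(z, 2) - (-5 + z)) == (y * -2)) -> false; x = 5; q = 0; [i=2]; q = 15; [k=0]; q = 11; v = 0; [i=-1]; v = 0; [i=0]; v = 0; [i=1]; v = 0; [i=2]; v = 0; [i=3]; v = 0; [i=4]; v = 0; return -30
score_new: t = -18; ((min(z, 2) + (-(-5 + z))) != (y * -2)) -> true; x = 5; q = 0; [i=2]; q = 18; [j=0]; q = 14; v = 0; [i=-1]; v = 0; [i=0]; v = 0; [i=1]; v = 0; [i=2]; v = 0; [i=3]; v = 0; [i=4]; v = 0; return -36
-30 and -36 differ, so these are not the same function on this domain.
verdict: not equivalent; witness: x=-3, y=-5, z=0


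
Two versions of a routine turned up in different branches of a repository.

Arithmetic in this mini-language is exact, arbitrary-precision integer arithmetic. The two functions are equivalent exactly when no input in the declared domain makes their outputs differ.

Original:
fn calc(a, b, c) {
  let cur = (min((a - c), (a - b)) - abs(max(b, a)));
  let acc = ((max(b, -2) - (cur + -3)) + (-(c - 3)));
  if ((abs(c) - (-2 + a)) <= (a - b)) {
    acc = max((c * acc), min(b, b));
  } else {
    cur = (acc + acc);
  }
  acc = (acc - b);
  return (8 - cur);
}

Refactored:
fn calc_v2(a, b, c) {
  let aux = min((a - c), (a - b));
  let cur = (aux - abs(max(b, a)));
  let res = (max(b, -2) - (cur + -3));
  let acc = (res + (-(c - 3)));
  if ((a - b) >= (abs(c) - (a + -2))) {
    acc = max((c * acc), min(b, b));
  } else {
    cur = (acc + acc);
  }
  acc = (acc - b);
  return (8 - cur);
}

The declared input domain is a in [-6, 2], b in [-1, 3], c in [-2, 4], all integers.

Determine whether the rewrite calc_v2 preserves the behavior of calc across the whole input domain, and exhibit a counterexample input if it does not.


Differences: local variable names differ; and statement counts differ; and comparison usage differs — yet all 315 inputs agree.
verdict: equivalent


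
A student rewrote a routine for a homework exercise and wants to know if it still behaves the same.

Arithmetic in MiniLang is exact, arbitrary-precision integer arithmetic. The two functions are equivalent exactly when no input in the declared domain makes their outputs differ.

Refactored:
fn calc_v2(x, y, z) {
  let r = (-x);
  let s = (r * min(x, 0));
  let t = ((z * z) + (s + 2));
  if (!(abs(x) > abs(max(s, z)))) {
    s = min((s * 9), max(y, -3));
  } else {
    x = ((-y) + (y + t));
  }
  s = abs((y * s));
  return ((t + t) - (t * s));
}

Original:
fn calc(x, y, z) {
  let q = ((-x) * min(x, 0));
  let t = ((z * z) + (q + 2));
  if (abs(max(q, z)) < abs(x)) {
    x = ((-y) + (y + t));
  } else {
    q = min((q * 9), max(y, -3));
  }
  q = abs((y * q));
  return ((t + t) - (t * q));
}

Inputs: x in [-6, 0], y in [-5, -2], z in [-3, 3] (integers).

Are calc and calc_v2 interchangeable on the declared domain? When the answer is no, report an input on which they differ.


Side by side, the visible changes include: comparison usage differs; boolean connective usage differs; local variable names differ; statement counts differ.
One worked example (x=0, y=-5, z=2) — calc: q := 0 | t := 6 | (abs(max(q, z)) < abs(x)): false | q := -3 | q := 15 | result -78; calc_v2: r := 0 | s := 0 | t := 6 | (!(abs(x) > abs(max(s, z)))): true | s := -3 | s := 15 | result -78; agreement on -78.
Checked all 196 inputs in the declared domain: the outputs agree on every one.
verdict: equivalent


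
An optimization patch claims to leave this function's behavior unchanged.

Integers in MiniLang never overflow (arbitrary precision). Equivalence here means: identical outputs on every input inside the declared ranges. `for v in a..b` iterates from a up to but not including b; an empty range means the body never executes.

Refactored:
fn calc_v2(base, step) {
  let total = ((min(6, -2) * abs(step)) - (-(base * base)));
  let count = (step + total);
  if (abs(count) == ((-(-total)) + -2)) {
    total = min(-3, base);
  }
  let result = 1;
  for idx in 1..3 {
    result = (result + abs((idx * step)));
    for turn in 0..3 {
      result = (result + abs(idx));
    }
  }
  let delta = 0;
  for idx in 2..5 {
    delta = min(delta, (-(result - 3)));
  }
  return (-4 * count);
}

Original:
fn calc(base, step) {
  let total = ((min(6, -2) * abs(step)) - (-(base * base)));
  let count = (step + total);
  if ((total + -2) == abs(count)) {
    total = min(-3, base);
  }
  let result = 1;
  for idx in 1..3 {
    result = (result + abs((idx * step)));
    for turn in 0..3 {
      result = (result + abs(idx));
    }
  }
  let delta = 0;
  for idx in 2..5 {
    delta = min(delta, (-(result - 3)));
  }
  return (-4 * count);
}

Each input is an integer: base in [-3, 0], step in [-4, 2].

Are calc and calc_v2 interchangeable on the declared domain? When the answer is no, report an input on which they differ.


Differences: same computation, different form — yet all 28 inputs agree.
verdict: equivalent


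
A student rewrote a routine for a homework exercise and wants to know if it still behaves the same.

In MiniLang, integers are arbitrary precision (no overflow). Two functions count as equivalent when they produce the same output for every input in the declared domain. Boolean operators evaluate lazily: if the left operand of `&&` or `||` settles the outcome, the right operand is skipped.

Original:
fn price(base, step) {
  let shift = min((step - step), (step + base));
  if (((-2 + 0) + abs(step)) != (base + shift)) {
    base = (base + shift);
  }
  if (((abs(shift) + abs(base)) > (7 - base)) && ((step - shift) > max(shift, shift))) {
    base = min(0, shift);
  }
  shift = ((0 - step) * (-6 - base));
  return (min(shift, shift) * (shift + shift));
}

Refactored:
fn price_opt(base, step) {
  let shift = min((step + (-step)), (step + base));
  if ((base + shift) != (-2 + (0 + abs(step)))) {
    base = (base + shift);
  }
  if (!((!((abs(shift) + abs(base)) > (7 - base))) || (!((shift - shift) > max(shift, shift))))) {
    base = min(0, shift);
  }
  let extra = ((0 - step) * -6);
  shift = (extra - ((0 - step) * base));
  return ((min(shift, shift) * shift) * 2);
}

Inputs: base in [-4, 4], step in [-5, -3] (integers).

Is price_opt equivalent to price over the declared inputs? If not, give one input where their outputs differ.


There is a counterexample at base=4, step=-5: 5000 on one side, 1250 on the other.
price: shift=-1, then (((-2 + 0) + abs(step)) != (base + shift)) is false, then (((abs(shift) + abs(base)) > (7 - base)) && ((step - shift) > max(shift, shift))) is false, then shift=-50, then returns 5000
price_opt: shift=-1, then ((base + shift) != (-2 + (0 + abs(step)))) is false, then (!((!((abs(shift) + abs(base)) > (7 - base))) || (!((shift - shift) > max(shift, shift))))) is true, then base=-1, then extra=-30, then shift=-25, then returns 1250
verdict: not equivalent; witness: base=4, step=-5


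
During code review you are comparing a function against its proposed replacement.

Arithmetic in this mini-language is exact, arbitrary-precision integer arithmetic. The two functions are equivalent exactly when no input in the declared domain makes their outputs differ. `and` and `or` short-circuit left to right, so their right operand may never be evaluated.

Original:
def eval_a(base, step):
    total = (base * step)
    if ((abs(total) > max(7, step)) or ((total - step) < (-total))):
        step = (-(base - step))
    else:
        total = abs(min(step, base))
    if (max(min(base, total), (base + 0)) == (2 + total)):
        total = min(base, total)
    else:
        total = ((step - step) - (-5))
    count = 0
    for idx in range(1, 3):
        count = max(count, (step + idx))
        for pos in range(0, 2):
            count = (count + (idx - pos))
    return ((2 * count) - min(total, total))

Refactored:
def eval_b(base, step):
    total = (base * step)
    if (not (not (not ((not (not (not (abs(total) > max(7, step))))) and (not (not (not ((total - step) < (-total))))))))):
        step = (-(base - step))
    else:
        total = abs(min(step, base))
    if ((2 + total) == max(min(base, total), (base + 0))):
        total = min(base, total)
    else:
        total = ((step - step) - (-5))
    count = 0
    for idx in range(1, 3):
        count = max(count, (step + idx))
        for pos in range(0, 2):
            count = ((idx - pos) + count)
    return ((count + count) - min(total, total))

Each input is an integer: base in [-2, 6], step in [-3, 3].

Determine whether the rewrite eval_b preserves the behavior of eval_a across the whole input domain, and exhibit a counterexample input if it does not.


Differences: constant usage differs; and boolean connective usage differs; and arithmetic usage differs — yet all 63 inputs agree.
verdict: equivalent
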